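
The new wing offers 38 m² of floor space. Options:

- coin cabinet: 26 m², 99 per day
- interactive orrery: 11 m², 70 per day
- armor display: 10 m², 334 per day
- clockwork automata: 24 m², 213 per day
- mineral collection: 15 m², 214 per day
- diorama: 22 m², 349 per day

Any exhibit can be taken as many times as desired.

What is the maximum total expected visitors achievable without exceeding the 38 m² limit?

3×armor display uses 30 of the 38 m² and totals 1002.

1002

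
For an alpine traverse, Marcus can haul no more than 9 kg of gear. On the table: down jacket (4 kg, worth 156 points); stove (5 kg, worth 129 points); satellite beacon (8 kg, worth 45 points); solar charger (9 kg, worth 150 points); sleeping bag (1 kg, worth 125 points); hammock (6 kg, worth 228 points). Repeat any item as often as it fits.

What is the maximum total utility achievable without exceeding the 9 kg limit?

1125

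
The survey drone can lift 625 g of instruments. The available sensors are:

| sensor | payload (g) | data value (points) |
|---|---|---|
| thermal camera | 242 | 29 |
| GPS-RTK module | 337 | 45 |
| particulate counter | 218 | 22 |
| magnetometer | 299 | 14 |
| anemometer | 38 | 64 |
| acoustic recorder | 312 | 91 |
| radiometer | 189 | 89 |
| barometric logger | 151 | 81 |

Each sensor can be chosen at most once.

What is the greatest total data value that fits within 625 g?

263

The ratio ordering already packs tightly: thermal camera + anemometer + radiometer + barometric logger, 620 g, 263.
The closest alternative, particulate counter + anemometer + radiometer + barometric logger, reaches only 256.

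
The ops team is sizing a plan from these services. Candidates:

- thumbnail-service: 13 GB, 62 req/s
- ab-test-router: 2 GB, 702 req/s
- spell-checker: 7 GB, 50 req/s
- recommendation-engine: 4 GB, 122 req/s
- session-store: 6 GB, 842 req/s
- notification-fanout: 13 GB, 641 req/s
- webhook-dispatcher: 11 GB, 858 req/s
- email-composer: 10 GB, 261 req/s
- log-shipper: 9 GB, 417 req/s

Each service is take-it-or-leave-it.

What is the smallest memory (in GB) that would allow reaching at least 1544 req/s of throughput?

Look for the lowest-memory combination reaching 1544.
Taking ab-test-router + session-store gives 1544 (≥ 1544) for 8 GB.
Any bundle with less than 8 GB falls short of 1544.

8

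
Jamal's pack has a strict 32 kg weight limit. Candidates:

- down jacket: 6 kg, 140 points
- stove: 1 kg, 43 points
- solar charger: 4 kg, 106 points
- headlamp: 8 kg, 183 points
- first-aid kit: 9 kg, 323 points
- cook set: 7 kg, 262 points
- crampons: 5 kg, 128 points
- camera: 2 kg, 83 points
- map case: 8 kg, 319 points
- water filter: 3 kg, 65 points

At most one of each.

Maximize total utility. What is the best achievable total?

1158

Taking the top-ratio items first gives stove + solar charger + first-aid kit + cook set + camera + map case for 1136 (31 kg).
The 4 kg tied up in solar charger is better spent on crampons — total rises to 1158 (32 kg).
Next best is stove + solar charger + first-aid kit + cook set + camera + map case at 1136 (31 kg) — short by 22.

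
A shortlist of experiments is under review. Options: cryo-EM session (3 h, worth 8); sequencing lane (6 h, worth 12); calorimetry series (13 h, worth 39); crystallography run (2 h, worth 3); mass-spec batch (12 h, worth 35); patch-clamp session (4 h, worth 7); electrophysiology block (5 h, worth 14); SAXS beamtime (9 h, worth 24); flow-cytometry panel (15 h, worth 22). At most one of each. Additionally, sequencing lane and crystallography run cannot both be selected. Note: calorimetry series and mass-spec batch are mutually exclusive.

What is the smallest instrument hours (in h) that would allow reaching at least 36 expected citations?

13

Need the lightest bundle worth ≥ 36.
Taking calorimetry series gives 39 (≥ 36) for 13 h.
Below 13 h the best achievable stays under 36.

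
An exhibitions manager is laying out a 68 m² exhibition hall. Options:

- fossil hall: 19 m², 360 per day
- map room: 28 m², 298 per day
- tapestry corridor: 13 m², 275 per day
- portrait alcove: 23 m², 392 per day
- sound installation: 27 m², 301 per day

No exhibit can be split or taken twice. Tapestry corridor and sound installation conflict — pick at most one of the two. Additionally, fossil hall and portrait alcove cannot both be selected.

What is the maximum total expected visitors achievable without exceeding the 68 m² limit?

Ranking by ratio (expected visitors/m²): tapestry corridor 21.15, fossil hall 18.95, portrait alcove 17.04, sound installation 11.15.
Best packing: map room + tapestry corridor + portrait alcove — 64 m², 965 total.
An exhaustive check of the 32 subsets confirms 965.

965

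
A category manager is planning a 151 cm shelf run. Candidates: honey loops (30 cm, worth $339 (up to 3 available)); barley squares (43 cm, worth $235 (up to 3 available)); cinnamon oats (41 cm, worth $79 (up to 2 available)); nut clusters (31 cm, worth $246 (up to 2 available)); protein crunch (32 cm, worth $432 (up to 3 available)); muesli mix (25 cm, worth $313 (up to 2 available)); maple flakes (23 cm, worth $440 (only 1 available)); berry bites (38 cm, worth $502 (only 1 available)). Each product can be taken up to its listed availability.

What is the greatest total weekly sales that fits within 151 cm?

Density check — maple flakes 19.13, protein crunch 13.50, berry bites 13.21, muesli mix 12.52 are the best per cm.
The ratio heuristic lands on 3×protein crunch + muesli mix + maple flakes (2049) but leaves 7 cm idle.
The 32 cm tied up in protein crunch is better spent on berry bites — total rises to 2119 (150 cm).
Nothing else within 151 cm beats 2119.

2119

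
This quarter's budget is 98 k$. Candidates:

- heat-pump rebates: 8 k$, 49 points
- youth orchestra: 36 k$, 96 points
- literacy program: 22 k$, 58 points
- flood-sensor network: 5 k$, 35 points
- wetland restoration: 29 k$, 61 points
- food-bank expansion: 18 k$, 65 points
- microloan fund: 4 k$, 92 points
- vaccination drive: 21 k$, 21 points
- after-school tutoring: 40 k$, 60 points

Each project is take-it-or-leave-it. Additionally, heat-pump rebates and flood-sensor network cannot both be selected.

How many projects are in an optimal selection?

5

Optimal total is 363.
For example heat-pump rebates + youth orchestra + wetland restoration + food-bank expansion + microloan fund achieves it, using 95 k$.
Any selection reaching 363 contains exactly 5 projects.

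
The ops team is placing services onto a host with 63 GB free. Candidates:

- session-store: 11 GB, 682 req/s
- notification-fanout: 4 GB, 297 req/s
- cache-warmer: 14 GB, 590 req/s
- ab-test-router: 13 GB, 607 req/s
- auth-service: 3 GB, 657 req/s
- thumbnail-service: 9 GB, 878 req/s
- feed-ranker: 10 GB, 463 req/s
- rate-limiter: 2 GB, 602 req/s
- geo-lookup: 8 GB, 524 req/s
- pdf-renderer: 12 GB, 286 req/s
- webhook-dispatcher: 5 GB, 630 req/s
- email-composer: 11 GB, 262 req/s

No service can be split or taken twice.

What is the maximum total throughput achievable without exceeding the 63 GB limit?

5043

A density-first pass picks session-store + notification-fanout + ab-test-router + auth-service + thumbnail-service + rate-limiter + geo-lookup + webhook-dispatcher — 4877 at 55 GB.
Dropping notification-fanout frees 4 GB; slotting in feed-ranker (10 GB) lifts the total to 5043 at 61 GB.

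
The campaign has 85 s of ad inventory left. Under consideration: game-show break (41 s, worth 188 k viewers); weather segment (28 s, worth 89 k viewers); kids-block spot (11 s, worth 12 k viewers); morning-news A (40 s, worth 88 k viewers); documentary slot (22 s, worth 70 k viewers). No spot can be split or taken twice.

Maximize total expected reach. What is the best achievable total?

289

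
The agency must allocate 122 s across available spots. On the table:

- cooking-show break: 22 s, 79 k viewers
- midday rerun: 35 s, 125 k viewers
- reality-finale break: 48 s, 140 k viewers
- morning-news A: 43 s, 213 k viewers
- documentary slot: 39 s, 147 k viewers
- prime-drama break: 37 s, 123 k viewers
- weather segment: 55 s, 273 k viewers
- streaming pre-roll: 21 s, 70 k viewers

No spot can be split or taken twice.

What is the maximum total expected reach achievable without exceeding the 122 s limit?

565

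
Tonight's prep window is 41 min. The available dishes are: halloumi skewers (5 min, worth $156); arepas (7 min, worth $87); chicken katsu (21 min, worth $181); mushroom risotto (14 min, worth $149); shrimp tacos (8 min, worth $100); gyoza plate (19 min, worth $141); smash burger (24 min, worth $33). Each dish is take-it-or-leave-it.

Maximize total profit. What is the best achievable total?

Greedy by ratio would take halloumi skewers + arepas + mushroom risotto + shrimp tacos: 34 min used, total 492.
Replace mushroom risotto with chicken katsu: the trade gains 32 net, giving 524 at 41 min.
Runner-up halloumi skewers + arepas + mushroom risotto + shrimp tacos tops out at 492.

524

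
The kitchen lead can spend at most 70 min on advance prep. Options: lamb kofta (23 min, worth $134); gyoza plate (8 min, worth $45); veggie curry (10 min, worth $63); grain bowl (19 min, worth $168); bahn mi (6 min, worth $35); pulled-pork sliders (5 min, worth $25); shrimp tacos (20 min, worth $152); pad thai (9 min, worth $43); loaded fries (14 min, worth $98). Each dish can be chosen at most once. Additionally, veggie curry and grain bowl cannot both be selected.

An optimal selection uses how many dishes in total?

5

The maximum profit within 70 min is 506.
For example gyoza plate + grain bowl + shrimp tacos + pad thai + loaded fries achieves it, using 70 min.
Any selection reaching 506 contains exactly 5 dishes.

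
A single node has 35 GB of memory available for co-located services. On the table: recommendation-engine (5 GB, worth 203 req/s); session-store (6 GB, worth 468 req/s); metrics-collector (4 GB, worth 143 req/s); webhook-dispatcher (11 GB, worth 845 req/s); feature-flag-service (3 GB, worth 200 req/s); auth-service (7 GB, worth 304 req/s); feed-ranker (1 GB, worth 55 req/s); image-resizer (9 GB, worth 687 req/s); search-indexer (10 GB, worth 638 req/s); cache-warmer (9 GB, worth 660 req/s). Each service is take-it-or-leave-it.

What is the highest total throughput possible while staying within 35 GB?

Session-store + webhook-dispatcher + image-resizer + cache-warmer uses 35 of the 35 GB and totals 2660.
The closest alternative, session-store + feed-ranker + image-resizer + search-indexer + cache-warmer, reaches only 2508.

2660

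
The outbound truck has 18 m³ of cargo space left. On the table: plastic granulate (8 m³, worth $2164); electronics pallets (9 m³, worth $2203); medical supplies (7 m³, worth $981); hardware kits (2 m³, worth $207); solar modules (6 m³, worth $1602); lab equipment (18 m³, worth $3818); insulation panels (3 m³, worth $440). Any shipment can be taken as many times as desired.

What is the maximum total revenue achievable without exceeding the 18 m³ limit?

4806

A density-first pass picks 2×plastic granulate + hardware kits — 4535 at 18 m³.
Dropping 2×plastic granulate and hardware kits frees 18 m³; slotting in 3×solar modules (18 m³) lifts the total to 4806 at 18 m³.
Every other selection either busts 18 m³ or fails to beat 4806.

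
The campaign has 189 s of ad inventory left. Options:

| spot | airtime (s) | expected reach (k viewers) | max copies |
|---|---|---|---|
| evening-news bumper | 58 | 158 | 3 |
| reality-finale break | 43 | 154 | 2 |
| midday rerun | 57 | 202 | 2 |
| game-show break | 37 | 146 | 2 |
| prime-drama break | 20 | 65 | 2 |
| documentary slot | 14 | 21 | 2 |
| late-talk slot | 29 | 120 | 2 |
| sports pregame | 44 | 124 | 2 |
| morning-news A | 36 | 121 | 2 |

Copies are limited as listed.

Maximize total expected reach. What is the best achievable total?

734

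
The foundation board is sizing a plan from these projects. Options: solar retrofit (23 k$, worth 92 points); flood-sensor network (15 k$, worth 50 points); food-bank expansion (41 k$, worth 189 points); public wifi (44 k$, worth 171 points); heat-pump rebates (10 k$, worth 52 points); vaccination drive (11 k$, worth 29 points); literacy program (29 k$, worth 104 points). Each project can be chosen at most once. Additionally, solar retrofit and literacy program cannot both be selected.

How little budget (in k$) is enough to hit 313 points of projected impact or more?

74

Minimise k$ subject to total projected impact ≥ 313.
solar retrofit + food-bank expansion + heat-pump rebates: 333 projected impact at 74 k$.
No combination under 74 k$ hits 313.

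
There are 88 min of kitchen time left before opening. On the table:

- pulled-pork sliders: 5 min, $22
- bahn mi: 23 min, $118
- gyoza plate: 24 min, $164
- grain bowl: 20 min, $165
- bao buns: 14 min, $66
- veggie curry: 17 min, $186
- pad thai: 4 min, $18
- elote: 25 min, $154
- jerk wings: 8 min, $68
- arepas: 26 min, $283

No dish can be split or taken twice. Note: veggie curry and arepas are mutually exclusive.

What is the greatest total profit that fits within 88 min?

Ranking by ratio (profit/min): veggie curry 10.94, arepas 10.88, jerk wings 8.50.
Taking pulled-pork sliders + gyoza plate + grain bowl + pad thai + jerk wings + arepas: 87 min used, 720 in profit.

720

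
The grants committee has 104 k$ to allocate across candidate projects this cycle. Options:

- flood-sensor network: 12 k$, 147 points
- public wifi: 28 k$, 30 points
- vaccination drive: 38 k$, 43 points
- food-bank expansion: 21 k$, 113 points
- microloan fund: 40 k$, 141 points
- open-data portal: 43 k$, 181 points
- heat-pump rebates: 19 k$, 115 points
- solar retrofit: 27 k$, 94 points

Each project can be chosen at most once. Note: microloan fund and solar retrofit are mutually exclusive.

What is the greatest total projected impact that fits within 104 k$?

556

By projected impact per k$: flood-sensor network 12.25, heat-pump rebates 6.05, food-bank expansion 5.38, open-data portal 4.21 lead.
Best packing: flood-sensor network + food-bank expansion + open-data portal + heat-pump rebates — 95 k$, 556 total.
No other feasible combination exceeds 556.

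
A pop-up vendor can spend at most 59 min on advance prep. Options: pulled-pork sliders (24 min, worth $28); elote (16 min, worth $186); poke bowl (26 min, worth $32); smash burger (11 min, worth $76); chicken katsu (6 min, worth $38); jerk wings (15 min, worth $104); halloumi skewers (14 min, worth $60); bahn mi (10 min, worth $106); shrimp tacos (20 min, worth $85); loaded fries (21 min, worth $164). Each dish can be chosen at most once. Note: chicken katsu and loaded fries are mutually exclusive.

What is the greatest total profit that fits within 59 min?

Ranking by ratio (profit/min): elote 11.62, bahn mi 10.60, loaded fries 7.81.
Elote + smash burger + bahn mi + loaded fries uses 58 of the 59 min and totals 532.
The closest alternative, elote + smash burger + chicken katsu + jerk wings + bahn mi, reaches only 510.

532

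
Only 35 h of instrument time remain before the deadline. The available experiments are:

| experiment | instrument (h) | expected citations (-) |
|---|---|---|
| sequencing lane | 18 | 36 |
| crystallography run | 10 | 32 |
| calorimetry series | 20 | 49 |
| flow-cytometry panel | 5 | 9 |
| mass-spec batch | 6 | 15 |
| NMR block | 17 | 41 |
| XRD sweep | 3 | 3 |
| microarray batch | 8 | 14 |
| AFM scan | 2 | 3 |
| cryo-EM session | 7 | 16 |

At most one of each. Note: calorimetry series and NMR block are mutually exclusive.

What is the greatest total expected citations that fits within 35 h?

91

Density check — crystallography run 3.20, mass-spec batch 2.50, calorimetry series 2.45 are the best per h.
Taking crystallography run + mass-spec batch + NMR block + AFM scan: 35 h used, 91 in expected citations.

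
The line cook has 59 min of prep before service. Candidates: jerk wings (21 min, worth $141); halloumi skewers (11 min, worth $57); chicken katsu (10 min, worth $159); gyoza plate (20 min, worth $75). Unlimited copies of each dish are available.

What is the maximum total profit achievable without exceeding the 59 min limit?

795

Taking 5×chicken katsu: 50 min used, 795 in profit.
No other feasible combination exceeds 795.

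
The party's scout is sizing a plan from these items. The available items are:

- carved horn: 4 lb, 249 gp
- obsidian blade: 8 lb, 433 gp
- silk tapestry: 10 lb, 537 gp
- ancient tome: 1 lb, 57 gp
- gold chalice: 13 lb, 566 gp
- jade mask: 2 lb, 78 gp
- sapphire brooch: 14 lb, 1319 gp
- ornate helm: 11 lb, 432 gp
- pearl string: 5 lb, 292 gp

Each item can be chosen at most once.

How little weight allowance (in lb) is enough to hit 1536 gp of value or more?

Minimise lb subject to total value ≥ 1536.
carved horn + sapphire brooch: 1568 value at 18 lb.
Any bundle with less than 18 lb falls short of 1536.

18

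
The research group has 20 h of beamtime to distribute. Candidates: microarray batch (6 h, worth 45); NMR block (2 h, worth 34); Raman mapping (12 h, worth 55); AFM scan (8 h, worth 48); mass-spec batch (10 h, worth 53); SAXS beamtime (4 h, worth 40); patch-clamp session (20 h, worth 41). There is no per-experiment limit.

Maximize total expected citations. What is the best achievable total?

Density check — NMR block 17.00, SAXS beamtime 10.00, microarray batch 7.50 are the best per h.
10×NMR block uses 20 of the 20 h and totals 340.

340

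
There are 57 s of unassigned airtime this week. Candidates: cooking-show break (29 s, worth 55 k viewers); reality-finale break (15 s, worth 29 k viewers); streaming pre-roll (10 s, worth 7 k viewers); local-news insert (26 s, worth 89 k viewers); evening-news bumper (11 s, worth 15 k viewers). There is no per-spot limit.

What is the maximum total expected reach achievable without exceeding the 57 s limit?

178

By expected reach per s: local-news insert 3.42, reality-finale break 1.93, cooking-show break 1.90, evening-news bumper 1.36 lead.
The ratio ordering already packs tightly: 2×local-news insert, 52 s, 178.
That's the maximum — no swap from here does better than 178.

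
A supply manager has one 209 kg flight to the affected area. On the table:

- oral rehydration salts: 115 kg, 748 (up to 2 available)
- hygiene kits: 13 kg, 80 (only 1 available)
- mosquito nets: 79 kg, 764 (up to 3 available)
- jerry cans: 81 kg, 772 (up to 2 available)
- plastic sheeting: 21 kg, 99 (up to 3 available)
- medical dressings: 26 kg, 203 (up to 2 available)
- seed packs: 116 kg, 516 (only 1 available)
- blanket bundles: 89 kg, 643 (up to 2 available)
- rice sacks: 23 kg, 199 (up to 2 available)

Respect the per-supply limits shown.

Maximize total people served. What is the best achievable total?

1942

A density-first pass picks 2×mosquito nets + 2×rice sacks — 1926 at 204 kg.
Replace 2×mosquito nets with 2×jerry cans: the trade gains 16 net, giving 1942 at 208 kg.
The spare 1 kg is too small for any remaining supply, and no exchange beats 1942.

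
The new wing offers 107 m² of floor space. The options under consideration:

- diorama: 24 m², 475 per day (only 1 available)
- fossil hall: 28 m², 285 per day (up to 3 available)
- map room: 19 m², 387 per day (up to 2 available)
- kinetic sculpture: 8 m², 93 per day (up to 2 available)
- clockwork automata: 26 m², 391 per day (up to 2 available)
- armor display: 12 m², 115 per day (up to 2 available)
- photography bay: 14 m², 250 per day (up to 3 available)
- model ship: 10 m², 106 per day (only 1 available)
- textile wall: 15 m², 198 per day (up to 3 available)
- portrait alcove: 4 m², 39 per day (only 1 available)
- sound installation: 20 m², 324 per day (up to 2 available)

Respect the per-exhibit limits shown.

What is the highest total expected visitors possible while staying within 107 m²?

1999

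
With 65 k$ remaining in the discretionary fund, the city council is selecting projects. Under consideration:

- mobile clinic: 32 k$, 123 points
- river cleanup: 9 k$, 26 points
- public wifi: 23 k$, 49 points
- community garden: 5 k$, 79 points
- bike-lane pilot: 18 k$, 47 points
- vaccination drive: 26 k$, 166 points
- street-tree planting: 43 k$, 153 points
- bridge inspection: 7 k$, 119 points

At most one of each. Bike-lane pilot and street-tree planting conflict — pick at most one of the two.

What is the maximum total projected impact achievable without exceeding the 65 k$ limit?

437

Best packing: river cleanup + community garden + bike-lane pilot + vaccination drive + bridge inspection — 65 k$, 437 total.
No other feasible combination exceeds 437.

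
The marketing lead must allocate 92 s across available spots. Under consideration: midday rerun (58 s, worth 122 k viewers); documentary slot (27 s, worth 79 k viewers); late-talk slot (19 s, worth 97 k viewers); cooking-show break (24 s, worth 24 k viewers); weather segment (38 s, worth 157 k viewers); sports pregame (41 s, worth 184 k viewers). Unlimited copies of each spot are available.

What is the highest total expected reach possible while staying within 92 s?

388

The ratio ordering already packs tightly: 4×late-talk slot, 76 s, 388.
That's the maximum — no swap from here does better than 388.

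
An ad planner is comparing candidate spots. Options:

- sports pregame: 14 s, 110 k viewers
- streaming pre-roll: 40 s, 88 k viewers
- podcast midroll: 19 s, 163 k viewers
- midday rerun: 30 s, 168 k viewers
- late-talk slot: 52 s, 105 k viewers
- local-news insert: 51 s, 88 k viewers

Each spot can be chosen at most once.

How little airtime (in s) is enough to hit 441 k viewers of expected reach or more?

Need the lightest bundle worth ≥ 441.
sports pregame + podcast midroll + midday rerun: 441 expected reach at 63 s.
No combination under 63 s hits 441.

63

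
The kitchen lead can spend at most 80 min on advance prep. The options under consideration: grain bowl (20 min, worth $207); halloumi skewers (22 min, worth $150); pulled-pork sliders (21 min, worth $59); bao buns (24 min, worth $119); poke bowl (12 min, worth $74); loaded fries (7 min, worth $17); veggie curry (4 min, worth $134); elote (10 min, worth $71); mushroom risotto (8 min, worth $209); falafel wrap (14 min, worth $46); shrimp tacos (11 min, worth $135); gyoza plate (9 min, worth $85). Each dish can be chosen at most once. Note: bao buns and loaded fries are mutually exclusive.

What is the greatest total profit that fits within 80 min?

920

Filling by ratio: grain bowl + poke bowl + veggie curry + elote + mushroom risotto + shrimp tacos + gyoza plate for 915, with 6 min left unused.
Dropping poke bowl and elote frees 22 min; slotting in halloumi skewers (22 min) lifts the total to 920 at 74 min.
No other feasible combination exceeds 920.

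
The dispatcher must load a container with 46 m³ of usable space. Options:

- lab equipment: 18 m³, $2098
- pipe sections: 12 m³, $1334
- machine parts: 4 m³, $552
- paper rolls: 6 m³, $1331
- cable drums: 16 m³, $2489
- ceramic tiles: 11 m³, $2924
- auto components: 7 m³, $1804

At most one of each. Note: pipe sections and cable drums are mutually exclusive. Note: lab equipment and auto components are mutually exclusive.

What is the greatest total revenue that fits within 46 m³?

Ranking by ratio (revenue/m³): ceramic tiles 265.82, auto components 257.71, paper rolls 221.83.
Machine parts + paper rolls + cable drums + ceramic tiles + auto components uses 44 of the 46 m³ and totals 9100.
The spare 2 m³ is too small for any remaining shipment, and no feasible exchange beats 9100.

9100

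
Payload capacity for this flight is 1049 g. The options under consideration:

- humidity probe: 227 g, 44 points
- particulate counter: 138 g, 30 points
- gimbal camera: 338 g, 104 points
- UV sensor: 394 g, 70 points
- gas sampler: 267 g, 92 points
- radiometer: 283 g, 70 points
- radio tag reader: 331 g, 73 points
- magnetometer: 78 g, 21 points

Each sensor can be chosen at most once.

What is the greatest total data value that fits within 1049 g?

A density-first pass picks gimbal camera + gas sampler + radiometer + magnetometer — 287 at 966 g.
The 78 g tied up in magnetometer is better spent on particulate counter — total rises to 296 (1026 g).
The closest alternative, humidity probe + particulate counter + gimbal camera + gas sampler + magnetometer, reaches only 291.

296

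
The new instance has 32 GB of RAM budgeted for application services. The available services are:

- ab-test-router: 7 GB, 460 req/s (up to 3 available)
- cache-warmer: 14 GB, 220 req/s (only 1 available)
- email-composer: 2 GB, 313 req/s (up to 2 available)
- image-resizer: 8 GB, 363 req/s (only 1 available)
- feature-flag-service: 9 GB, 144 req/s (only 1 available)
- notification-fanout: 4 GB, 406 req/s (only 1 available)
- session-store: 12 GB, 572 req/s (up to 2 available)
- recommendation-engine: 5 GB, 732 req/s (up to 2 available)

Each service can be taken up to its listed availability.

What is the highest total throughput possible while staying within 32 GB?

Taking 2×ab-test-router + 2×email-composer + notification-fanout + 2×recommendation-engine: 32 GB used, 3416 in throughput.
No other feasible combination exceeds 3416.

3416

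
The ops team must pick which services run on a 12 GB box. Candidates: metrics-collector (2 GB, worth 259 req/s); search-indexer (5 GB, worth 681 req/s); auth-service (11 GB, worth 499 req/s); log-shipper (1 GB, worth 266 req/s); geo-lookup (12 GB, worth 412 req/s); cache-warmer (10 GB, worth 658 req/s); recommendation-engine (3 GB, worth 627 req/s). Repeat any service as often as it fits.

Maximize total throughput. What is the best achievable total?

By throughput per GB: log-shipper 266.00, recommendation-engine 209.00, search-indexer 136.20 lead.
Best packing: 12×log-shipper — 12 GB, 3192 total.
Every other selection either busts 12 GB or fails to beat 3192.

3192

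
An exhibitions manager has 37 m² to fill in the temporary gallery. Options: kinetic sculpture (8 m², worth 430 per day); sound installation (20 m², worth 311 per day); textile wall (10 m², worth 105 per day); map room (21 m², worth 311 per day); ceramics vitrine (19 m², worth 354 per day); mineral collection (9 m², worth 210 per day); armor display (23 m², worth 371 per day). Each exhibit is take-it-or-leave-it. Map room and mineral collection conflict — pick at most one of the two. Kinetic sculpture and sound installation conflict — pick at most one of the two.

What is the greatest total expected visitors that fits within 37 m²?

By expected visitors per m²: kinetic sculpture 53.75, mineral collection 23.33, ceramics vitrine 18.63 lead.
The ratio ordering already packs tightly: kinetic sculpture + ceramics vitrine + mineral collection, 36 m², 994.
No other feasible combination exceeds 994.

994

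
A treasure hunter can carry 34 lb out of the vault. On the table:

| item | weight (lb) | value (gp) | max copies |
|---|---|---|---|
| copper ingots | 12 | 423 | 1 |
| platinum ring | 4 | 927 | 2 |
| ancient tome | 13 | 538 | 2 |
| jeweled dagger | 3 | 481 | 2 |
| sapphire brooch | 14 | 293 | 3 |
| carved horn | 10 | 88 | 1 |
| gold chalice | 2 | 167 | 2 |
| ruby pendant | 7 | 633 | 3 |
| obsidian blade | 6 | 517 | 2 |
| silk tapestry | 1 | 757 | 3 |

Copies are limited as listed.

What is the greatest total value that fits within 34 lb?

6571

Ranking by ratio (value/lb): silk tapestry 757.00, platinum ring 231.75, jeweled dagger 160.33.
Greedy by ratio would take 2×platinum ring + 2×jeweled dagger + gold chalice + 2×ruby pendant + 3×silk tapestry: 33 lb used, total 6520.
The 7 lb tied up in ruby pendant is better spent on gold chalice + obsidian blade — total rises to 6571 (34 lb).
No other feasible combination exceeds 6571.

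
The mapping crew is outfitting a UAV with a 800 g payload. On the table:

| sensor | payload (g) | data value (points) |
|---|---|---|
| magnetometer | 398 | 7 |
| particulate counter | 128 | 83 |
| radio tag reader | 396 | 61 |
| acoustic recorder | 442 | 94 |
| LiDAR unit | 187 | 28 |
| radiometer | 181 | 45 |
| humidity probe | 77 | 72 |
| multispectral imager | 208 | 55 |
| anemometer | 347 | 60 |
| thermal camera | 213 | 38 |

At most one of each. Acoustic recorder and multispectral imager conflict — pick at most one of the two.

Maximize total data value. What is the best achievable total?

The ratio ordering already packs tightly: particulate counter + LiDAR unit + radiometer + humidity probe + multispectral imager, 781 g, 283.

283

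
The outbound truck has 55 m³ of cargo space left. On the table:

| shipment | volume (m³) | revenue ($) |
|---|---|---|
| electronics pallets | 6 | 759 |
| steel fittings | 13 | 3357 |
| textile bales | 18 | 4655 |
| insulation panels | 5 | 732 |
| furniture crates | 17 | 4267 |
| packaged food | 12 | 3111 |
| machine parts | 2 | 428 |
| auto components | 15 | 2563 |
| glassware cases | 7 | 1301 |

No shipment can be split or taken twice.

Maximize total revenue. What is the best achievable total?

13580

A density-first pass picks steel fittings + textile bales + packaged food + machine parts + glassware cases — 12852 at 52 m³.
The 14 m³ tied up in packaged food and machine parts is better spent on furniture crates — total rises to 13580 (55 m³).
Runner-up steel fittings + textile bales + insulation panels + furniture crates + machine parts tops out at 13439.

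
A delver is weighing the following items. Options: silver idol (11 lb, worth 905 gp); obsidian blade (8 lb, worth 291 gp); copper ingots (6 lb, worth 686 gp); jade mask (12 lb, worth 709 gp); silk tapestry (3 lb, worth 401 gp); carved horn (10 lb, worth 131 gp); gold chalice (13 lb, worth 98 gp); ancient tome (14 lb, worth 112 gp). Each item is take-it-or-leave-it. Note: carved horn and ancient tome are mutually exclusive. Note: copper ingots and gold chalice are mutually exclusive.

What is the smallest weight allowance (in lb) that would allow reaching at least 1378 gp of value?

17

Minimise lb subject to total value ≥ 1378.
Taking silver idol + copper ingots gives 1591 (≥ 1378) for 17 lb.
No combination under 17 lb hits 1378.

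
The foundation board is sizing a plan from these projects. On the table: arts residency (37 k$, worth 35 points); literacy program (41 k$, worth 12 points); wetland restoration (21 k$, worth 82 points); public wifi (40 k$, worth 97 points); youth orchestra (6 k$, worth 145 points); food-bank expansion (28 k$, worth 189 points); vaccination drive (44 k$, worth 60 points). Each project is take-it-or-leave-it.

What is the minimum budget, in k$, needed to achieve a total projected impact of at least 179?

Look for the lowest-budget combination reaching 179.
wetland restoration + youth orchestra reaches 227 using 27 k$.
Below 27 k$ the best achievable stays under 179.

27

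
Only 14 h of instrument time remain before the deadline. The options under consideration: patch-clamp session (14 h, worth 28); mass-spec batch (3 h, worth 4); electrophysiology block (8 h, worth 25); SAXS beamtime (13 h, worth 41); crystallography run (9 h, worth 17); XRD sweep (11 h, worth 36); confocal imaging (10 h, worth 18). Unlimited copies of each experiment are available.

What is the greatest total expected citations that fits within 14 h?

A density-first pass picks mass-spec batch + XRD sweep — 40 at 14 h.
The 14 h tied up in mass-spec batch and XRD sweep is better spent on SAXS beamtime — total rises to 41 (13 h).
Nothing else within 14 h beats 41.

41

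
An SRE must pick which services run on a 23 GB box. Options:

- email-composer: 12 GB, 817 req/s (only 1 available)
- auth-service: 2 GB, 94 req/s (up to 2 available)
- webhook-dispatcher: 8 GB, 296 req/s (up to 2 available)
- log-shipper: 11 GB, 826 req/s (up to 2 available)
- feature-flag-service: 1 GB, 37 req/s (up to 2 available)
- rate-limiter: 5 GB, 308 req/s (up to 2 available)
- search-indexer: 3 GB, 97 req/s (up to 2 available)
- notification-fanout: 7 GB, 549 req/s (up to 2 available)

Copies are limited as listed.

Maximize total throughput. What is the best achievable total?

1689

Taking the top-ratio services first gives 2×auth-service + rate-limiter + 2×notification-fanout for 1594 (23 GB).
Reworking the packing: 2×log-shipper + feature-flag-service uses 23 GB and improves the total to 1689.
Nothing else within 23 GB beats 1689.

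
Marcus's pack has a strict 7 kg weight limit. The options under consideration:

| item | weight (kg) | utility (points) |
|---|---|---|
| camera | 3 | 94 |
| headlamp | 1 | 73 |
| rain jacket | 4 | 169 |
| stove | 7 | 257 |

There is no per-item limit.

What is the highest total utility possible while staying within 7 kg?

511

Density check — headlamp 73.00, rain jacket 42.25, stove 36.71, camera 31.33 are the best per kg.
7×headlamp uses 7 of the 7 kg and totals 511.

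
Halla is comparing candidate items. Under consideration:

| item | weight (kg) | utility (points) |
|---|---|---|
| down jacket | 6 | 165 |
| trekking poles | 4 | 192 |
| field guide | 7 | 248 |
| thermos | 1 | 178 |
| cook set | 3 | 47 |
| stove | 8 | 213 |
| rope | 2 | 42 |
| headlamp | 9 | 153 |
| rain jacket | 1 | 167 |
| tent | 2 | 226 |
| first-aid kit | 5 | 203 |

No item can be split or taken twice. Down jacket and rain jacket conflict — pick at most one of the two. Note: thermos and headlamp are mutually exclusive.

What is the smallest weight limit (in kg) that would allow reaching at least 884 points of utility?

13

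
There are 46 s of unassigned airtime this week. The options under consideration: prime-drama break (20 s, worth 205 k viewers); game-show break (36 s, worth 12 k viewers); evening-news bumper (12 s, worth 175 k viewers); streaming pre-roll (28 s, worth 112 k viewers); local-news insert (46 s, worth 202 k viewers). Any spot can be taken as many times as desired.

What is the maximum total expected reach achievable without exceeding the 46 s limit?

555

Greedy by ratio would take 3×evening-news bumper: 36 s used, total 525.
Dropping evening-news bumper frees 12 s; slotting in prime-drama break (20 s) lifts the total to 555 at 44 s.
That's the maximum — no swap from here does better than 555.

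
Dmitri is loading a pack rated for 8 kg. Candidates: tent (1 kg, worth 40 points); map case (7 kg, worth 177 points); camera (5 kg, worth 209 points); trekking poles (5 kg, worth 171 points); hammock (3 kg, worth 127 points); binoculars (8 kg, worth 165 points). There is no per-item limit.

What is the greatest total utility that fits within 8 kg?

336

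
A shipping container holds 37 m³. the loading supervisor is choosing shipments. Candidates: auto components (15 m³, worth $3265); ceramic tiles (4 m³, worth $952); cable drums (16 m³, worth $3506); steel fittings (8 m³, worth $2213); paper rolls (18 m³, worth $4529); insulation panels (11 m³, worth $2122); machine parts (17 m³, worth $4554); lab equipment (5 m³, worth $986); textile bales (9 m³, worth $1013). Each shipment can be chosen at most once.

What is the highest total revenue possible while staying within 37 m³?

The ratio heuristic lands on ceramic tiles + steel fittings + machine parts + lab equipment (8705) but leaves 3 m³ idle.
Replace ceramic tiles and steel fittings and lab equipment with paper rolls: the trade gains 378 net, giving 9083 at 35 m³.

9083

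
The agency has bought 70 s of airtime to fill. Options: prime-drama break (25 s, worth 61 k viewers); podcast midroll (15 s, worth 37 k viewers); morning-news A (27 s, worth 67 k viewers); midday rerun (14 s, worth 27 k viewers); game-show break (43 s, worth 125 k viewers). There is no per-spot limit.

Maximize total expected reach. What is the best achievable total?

192

The ratio ordering already packs tightly: morning-news A + game-show break, 70 s, 192.
Every other selection either busts 70 s or fails to beat 192.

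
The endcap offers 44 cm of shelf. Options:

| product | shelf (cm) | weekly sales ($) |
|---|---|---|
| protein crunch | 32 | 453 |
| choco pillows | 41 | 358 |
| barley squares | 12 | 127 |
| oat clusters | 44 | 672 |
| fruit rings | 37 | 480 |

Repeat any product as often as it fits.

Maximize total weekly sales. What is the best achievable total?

By weekly sales per cm: oat clusters 15.27, protein crunch 14.16, fruit rings 12.97 lead.
Oat clusters uses 44 of the 44 cm and totals 672.

672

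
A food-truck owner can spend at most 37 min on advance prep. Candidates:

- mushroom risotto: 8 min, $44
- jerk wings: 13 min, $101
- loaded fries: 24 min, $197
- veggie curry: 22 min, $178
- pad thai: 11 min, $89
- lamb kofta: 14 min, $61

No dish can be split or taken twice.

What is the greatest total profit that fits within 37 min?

298

By profit per min: loaded fries 8.21, veggie curry 8.09, pad thai 8.09 lead.
Taking the top-ratio dishes first gives loaded fries + pad thai for 286 (35 min).
Replace pad thai with jerk wings: the trade gains 12 net, giving 298 at 37 min.
The closest alternative, loaded fries + pad thai, reaches only 286.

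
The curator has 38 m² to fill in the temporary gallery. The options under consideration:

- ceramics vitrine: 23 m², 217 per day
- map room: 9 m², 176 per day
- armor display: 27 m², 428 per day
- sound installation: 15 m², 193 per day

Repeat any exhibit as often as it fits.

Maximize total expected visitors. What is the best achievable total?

704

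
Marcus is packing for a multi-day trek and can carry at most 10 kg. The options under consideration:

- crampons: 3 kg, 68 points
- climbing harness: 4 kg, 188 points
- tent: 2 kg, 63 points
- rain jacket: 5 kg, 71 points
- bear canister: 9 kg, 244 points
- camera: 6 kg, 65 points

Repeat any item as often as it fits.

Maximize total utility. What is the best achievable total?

439

By utility per kg: climbing harness 47.00, tent 31.50, bear canister 27.11 lead.
The ratio ordering already packs tightly: 2×climbing harness + tent, 10 kg, 439.
Nothing else within 10 kg beats 439.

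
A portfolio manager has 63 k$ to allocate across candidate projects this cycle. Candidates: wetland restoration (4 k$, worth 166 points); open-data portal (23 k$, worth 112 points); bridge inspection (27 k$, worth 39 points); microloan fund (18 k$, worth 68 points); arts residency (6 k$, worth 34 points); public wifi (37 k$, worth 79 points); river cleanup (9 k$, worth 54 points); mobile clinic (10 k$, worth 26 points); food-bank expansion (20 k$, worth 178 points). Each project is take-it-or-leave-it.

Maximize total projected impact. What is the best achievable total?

544

Ranking by ratio (projected impact/k$): wetland restoration 41.50, food-bank expansion 8.90, river cleanup 6.00, arts residency 5.67.
Wetland restoration + open-data portal + arts residency + river cleanup + food-bank expansion uses 62 of the 63 k$ and totals 544.
The closest alternative, wetland restoration + open-data portal + arts residency + mobile clinic + food-bank expansion, reaches only 516.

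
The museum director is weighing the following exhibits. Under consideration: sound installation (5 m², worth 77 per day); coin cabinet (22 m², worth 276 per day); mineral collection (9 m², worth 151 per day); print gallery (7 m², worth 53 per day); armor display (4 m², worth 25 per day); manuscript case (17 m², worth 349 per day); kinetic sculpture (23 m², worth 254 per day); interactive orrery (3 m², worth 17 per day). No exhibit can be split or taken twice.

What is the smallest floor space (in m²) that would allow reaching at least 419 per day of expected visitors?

22

Minimise m² subject to total expected visitors ≥ 419.
sound installation + manuscript case reaches 426 using 22 m².
Below 22 m² the best achievable stays under 419.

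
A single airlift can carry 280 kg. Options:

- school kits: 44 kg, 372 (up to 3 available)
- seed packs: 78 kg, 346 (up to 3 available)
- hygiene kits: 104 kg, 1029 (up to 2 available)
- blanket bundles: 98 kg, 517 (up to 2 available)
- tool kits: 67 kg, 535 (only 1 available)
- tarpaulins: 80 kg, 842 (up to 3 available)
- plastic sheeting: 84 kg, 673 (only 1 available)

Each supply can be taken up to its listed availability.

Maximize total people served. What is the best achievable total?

2713

Taking the top-ratio supplies first gives 3×tarpaulins for 2526 (240 kg).
The 80 kg tied up in tarpaulins is better spent on hygiene kits — total rises to 2713 (264 kg).
That's the maximum — no swap from here does better than 2713.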